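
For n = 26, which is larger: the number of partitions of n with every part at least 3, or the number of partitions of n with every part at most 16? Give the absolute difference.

Partitions of 26 with every part at least 3: 158.
Partitions of 26 with every part at most 16: 2339.
|158 − 2339| = 2181.

2181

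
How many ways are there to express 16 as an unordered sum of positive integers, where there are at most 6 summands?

136

A full systematic count gives 136.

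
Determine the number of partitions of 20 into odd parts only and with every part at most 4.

7

Listing the qualifying partitions of 20:
3+3+3+3+3+3+1+1
3+3+3+3+3+1+1+1+1+1
3+3+3+3+1+1+1+1+1+1+1+1
3+3+3+1+1+1+1+1+1+1+1+1+1+1
3+3+1+1+1+1+1+1+1+1+1+1+1+1+1+1
3+1+1+1+1+1+1+1+1+1+1+1+1+1+1+1+1+1
1+1+1+1+1+1+1+1+1+1+1+1+1+1+1+1+1+1+1+1
Counting gives 7.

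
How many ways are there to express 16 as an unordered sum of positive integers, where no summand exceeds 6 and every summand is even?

10

Enumerating:
6, 6, 4
6, 6, 2, 2
6, 4, 4, 2
6, 4, 2, 2, 2
6, 2, 2, 2, 2, 2
4, 4, 4, 4
4, 4, 4, 2, 2
4, 4, 2, 2, 2, 2
4, 2, 2, 2, 2, 2, 2
2, 2, 2, 2, 2, 2, 2, 2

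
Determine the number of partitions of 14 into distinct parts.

They are:
14
13+1
12+2
11+3
11+2+1
10+4
10+3+1
9+5
9+4+1
9+3+2
8+6
8+5+1
8+4+2
8+3+2+1
7+6+1
7+5+2
7+4+3
7+4+2+1
6+5+3
6+5+2+1
6+4+3+1
5+4+3+2
That's 22 in total.

22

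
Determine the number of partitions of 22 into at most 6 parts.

391

A full systematic count gives 391.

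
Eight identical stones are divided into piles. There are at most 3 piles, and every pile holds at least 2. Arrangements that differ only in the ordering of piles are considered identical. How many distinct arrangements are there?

They are:
8
6, 2
5, 3
4, 4
4, 2, 2
3, 3, 2
Counting gives 6.

6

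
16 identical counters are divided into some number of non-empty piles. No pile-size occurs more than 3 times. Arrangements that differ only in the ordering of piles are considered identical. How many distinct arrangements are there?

A full systematic count gives 132.

132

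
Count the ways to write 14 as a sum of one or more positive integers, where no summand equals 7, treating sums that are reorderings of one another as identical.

Systematic enumeration (by largest part, then next-largest, …) yields 120.

120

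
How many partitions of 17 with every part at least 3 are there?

The partitions of 17 that satisfy the conditions:
17
14 + 3
13 + 4
12 + 5
11 + 6
11 + 3 + 3
10 + 7
10 + 4 + 3
9 + 8
9 + 5 + 3
9 + 4 + 4
8 + 6 + 3
8 + 5 + 4
8 + 3 + 3 + 3
7 + 7 + 3
7 + 6 + 4
7 + 5 + 5
7 + 4 + 3 + 3
6 + 6 + 5
6 + 5 + 3 + 3
6 + 4 + 4 + 3
5 + 5 + 4 + 3
5 + 4 + 4 + 4
5 + 3 + 3 + 3 + 3
4 + 4 + 3 + 3 + 3
Counting gives 25.

25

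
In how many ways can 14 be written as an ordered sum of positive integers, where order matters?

There are 13 gaps and each independently is a cut or not, giving 2^13 = 8192.

8192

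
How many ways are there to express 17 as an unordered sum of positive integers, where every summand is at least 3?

25

The partitions of 17 that satisfy the conditions:
17
3 + 14
4 + 13
5 + 12
6 + 11
3 + 3 + 11
7 + 10
3 + 4 + 10
8 + 9
3 + 5 + 9
4 + 4 + 9
3 + 6 + 8
4 + 5 + 8
3 + 3 + 3 + 8
3 + 7 + 7
4 + 6 + 7
5 + 5 + 7
3 + 3 + 4 + 7
5 + 6 + 6
3 + 3 + 5 + 6
3 + 4 + 4 + 6
3 + 4 + 5 + 5
4 + 4 + 4 + 5
3 + 3 + 3 + 3 + 5
3 + 3 + 3 + 4 + 4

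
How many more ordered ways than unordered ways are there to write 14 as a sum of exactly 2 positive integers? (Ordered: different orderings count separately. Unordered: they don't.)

Ordered (compositions into 2 parts): C(13,1) = 13.
Partitions of 14 into exactly 2 parts: 7.
Difference: 13 − 7 = 6.

6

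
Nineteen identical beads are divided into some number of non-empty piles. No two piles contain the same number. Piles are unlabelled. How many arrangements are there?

54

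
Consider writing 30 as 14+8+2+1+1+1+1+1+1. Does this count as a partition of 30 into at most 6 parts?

No

The parts sum to 30, and the condition 'there are at most 6 summands' is violated.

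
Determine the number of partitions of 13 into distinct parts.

Enumerating:
13
1+12
2+11
3+10
1+2+10
4+9
1+3+9
5+8
1+4+8
2+3+8
6+7
1+5+7
2+4+7
1+2+3+7
2+5+6
3+4+6
1+2+4+6
1+3+4+5
Counting gives 18.

18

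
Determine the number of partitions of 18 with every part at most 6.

199

Enumerating by decreasing first part gives 199 partitions in all.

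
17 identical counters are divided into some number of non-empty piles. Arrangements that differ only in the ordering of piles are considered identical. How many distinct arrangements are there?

297

A full systematic count gives 297.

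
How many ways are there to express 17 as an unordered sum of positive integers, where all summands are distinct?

38

There are too many to list fully; the first 12 (by largest part) are:
17
16, 1
15, 2
14, 3
14, 2, 1
13, 4
13, 3, 1
12, 5
12, 4, 1
12, 3, 2
11, 6
11, 5, 1
…and 26 more, for 38 total.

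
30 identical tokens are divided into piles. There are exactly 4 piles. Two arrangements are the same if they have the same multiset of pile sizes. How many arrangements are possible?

206

Counting exhaustively, 206 partitions satisfy the conditions.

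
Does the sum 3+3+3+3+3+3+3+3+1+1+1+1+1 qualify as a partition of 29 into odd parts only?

The parts sum to 29, and the condition 'every summand is odd' holds.

Yes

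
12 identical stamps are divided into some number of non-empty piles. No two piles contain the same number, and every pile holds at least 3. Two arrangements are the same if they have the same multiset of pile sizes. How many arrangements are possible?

5

Listing the qualifying partitions of 12:
12
9,3
8,4
7,5
5,4,3
Counting gives 5.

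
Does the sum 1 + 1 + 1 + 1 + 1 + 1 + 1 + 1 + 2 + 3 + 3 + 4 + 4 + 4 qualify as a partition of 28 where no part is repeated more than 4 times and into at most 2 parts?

No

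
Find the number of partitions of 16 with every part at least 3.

Enumerating:
16
13, 3
12, 4
11, 5
10, 6
10, 3, 3
9, 7
9, 4, 3
8, 8
8, 5, 3
8, 4, 4
7, 6, 3
7, 5, 4
7, 3, 3, 3
6, 6, 4
6, 5, 5
6, 4, 3, 3
5, 5, 3, 3
5, 4, 4, 3
4, 4, 4, 4
4, 3, 3, 3, 3

21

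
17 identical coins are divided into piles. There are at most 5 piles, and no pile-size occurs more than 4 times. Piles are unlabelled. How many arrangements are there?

A full systematic count gives 119.

119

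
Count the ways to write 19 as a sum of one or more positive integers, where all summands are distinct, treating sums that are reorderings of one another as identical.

There are too many to list fully; the first 12 (by largest part) are:
19
1 + 18
2 + 17
3 + 16
1 + 2 + 16
4 + 15
1 + 3 + 15
5 + 14
1 + 4 + 14
2 + 3 + 14
6 + 13
1 + 5 + 13
…and 42 more, for 54 total.

54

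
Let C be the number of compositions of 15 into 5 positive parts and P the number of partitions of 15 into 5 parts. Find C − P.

Compositions: C(14,4) = 1001.
Unordered (partitions into 5 parts): 30.
Difference: 1001 − 30 = 971.

971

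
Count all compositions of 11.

1024

Each of the 10 gaps between 11 units is either a break or not: 2^10 = 1024.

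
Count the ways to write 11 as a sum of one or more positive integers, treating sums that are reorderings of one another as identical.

There are too many to list fully; the first 12 (by largest part) are:
11
10,1
9,2
9,1,1
8,3
8,2,1
8,1,1,1
7,4
7,3,1
7,2,2
7,2,1,1
7,1,1,1,1
…and 44 more, for 56 total.

56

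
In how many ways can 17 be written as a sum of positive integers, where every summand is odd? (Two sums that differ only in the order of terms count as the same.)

38

A partial list (first 12 by largest part):
17
1+1+15
1+3+13
1+1+1+1+13
1+5+11
3+3+11
1+1+1+3+11
1+1+1+1+1+1+11
1+7+9
3+5+9
1+1+1+5+9
1+1+3+3+9
…and 26 more, for 38 total.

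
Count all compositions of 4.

8

There are 3 gaps and each independently is a cut or not, giving 2^3 = 8.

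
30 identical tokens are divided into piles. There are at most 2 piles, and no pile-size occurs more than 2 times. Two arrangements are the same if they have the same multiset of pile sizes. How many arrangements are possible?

Listing the qualifying partitions of 30:
30
29, 1
28, 2
27, 3
26, 4
25, 5
24, 6
23, 7
22, 8
21, 9
20, 10
19, 11
18, 12
17, 13
16, 14
15, 15

16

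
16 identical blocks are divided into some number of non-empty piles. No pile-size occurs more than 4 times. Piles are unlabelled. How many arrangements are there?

164

Direct enumeration gives 164 partitions.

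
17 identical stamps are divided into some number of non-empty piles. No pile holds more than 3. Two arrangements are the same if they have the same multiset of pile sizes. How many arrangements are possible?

33

There are too many to list fully; the first 12 (by largest part) are:
2+3+3+3+3+3
1+1+3+3+3+3+3
1+2+2+3+3+3+3
1+1+1+2+3+3+3+3
1+1+1+1+1+3+3+3+3
2+2+2+2+3+3+3
1+1+2+2+2+3+3+3
1+1+1+1+2+2+3+3+3
1+1+1+1+1+1+2+3+3+3
1+1+1+1+1+1+1+1+3+3+3
1+2+2+2+2+2+3+3
1+1+1+2+2+2+2+3+3
…and 21 more, for 33 total.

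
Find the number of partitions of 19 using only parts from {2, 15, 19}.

Enumerating:
19
15+2+2

2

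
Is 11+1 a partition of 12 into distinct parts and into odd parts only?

The parts sum to 12, and the condition 'all summands are distinct' holds; the condition 'every summand is odd' holds.

Yes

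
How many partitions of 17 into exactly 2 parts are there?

Listing the qualifying partitions of 17:
16, 1
15, 2
14, 3
13, 4
12, 5
11, 6
10, 7
9, 8

8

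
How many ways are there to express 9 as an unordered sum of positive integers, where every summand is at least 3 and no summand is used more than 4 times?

4

The partitions of 9 that satisfy the conditions:
9
6, 3
5, 4
3, 3, 3
That's 4 in total.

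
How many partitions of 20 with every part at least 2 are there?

A full systematic count gives 137.

137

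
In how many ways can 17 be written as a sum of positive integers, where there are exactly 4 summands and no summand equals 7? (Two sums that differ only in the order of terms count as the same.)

There are too many to list fully; the first 12 (by largest part) are:
14, 1, 1, 1
13, 2, 1, 1
12, 3, 1, 1
12, 2, 2, 1
11, 4, 1, 1
11, 3, 2, 1
11, 2, 2, 2
10, 5, 1, 1
10, 4, 2, 1
10, 3, 3, 1
10, 3, 2, 2
9, 6, 1, 1
…and 19 more, for 31 total.

31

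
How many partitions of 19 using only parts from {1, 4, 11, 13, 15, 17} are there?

13

Listing the qualifying partitions of 19:
17 + 1 + 1
15 + 4
15 + 1 + 1 + 1 + 1
13 + 4 + 1 + 1
13 + 1 + 1 + 1 + 1 + 1 + 1
11 + 4 + 4
11 + 4 + 1 + 1 + 1 + 1
11 + 1 + 1 + 1 + 1 + 1 + 1 + 1 + 1
4 + 4 + 4 + 4 + 1 + 1 + 1
4 + 4 + 4 + 1 + 1 + 1 + 1 + 1 + 1 + 1
4 + 4 + 1 + 1 + 1 + 1 + 1 + 1 + 1 + 1 + 1 + 1 + 1
4 + 1 + 1 + 1 + 1 + 1 + 1 + 1 + 1 + 1 + 1 + 1 + 1 + 1 + 1 + 1
1 + 1 + 1 + 1 + 1 + 1 + 1 + 1 + 1 + 1 + 1 + 1 + 1 + 1 + 1 + 1 + 1 + 1 + 1
Counting gives 13.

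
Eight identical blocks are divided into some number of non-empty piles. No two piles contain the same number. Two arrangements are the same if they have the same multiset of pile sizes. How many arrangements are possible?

They are:
8
7 + 1
6 + 2
5 + 3
5 + 2 + 1
4 + 3 + 1

6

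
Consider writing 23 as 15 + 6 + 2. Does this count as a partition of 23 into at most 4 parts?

Yes

The parts sum to 23, and the condition 'there are at most 4 summands' holds.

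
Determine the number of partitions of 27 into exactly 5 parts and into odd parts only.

A partial list (first 12 by largest part):
1, 1, 1, 1, 23
1, 1, 1, 3, 21
1, 1, 1, 5, 19
1, 1, 3, 3, 19
1, 1, 1, 7, 17
1, 1, 3, 5, 17
1, 3, 3, 3, 17
1, 1, 1, 9, 15
1, 1, 3, 7, 15
1, 1, 5, 5, 15
1, 3, 3, 5, 15
3, 3, 3, 3, 15
…and 25 more, for 37 total.

37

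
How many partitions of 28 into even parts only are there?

135

Systematic enumeration (by largest part, then next-largest, …) yields 135.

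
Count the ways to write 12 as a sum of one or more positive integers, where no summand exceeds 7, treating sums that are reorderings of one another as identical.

There are too many to list fully; the first 12 (by largest part) are:
5 + 7
1 + 4 + 7
2 + 3 + 7
1 + 1 + 3 + 7
1 + 2 + 2 + 7
1 + 1 + 1 + 2 + 7
1 + 1 + 1 + 1 + 1 + 7
6 + 6
1 + 5 + 6
2 + 4 + 6
1 + 1 + 4 + 6
3 + 3 + 6
…and 53 more, for 65 total.

65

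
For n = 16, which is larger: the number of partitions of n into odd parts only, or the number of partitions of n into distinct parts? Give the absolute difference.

0

Partitions of 16 into odd parts only: 32.
Partitions of 16 into distinct parts: 32.
|32 − 32| = 0.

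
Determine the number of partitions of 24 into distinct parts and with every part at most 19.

115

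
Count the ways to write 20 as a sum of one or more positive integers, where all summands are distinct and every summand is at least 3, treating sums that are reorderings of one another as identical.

20

Listing the qualifying partitions of 20:
20
17,3
16,4
15,5
14,6
13,7
13,4,3
12,8
12,5,3
11,9
11,6,3
11,5,4
10,7,3
10,6,4
9,8,3
9,7,4
9,6,5
8,7,5
8,5,4,3
7,6,4,3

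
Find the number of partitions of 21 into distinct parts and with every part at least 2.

41

A partial list (first 12 by largest part):
21
19+2
18+3
17+4
16+5
16+3+2
15+6
15+4+2
14+7
14+5+2
14+4+3
13+8
…and 29 more, for 41 total.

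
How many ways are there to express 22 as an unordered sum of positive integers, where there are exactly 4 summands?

84

Counting exhaustively, 84 partitions satisfy the conditions.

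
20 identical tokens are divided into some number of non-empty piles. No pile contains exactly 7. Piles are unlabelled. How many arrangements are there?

Systematic enumeration (by largest part, then next-largest, …) yields 526.

526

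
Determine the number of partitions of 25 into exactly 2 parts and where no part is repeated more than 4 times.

12

Listing the qualifying partitions of 25:
24 + 1
23 + 2
22 + 3
21 + 4
20 + 5
19 + 6
18 + 7
17 + 8
16 + 9
15 + 10
14 + 11
13 + 12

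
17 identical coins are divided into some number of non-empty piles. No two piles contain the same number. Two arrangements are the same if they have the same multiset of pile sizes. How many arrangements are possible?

38

A partial list (first 12 by largest part):
17
1+16
2+15
3+14
1+2+14
4+13
1+3+13
5+12
1+4+12
2+3+12
6+11
1+5+11
…and 26 more, for 38 total.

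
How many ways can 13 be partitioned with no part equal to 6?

There are 86 such partitions.

86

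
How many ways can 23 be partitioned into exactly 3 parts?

There are too many to list fully; the first 12 (by largest part) are:
21, 1, 1
20, 2, 1
19, 3, 1
19, 2, 2
18, 4, 1
18, 3, 2
17, 5, 1
17, 4, 2
17, 3, 3
16, 6, 1
16, 5, 2
16, 4, 3
…and 32 more, for 44 total.

44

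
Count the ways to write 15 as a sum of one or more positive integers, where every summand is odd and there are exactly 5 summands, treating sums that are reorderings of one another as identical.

The partitions of 15 that satisfy the conditions:
11, 1, 1, 1, 1
9, 3, 1, 1, 1
7, 5, 1, 1, 1
7, 3, 3, 1, 1
5, 5, 3, 1, 1
5, 3, 3, 3, 1
3, 3, 3, 3, 3

7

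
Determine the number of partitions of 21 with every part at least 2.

165

Systematic enumeration (by largest part, then next-largest, …) yields 165.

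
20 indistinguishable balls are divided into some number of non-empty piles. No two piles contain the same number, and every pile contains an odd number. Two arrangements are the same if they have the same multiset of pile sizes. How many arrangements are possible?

7

Enumerating:
19,1
17,3
15,5
13,7
11,9
11,5,3,1
9,7,3,1
Counting gives 7.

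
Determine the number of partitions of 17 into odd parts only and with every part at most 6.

15

Listing the qualifying partitions of 17:
5,5,5,1,1
5,5,3,3,1
5,5,3,1,1,1,1
5,5,1,1,1,1,1,1,1
5,3,3,3,3
5,3,3,3,1,1,1
5,3,3,1,1,1,1,1,1
5,3,1,1,1,1,1,1,1,1,1
5,1,1,1,1,1,1,1,1,1,1,1,1
3,3,3,3,3,1,1
3,3,3,3,1,1,1,1,1
3,3,3,1,1,1,1,1,1,1,1
3,3,1,1,1,1,1,1,1,1,1,1,1
3,1,1,1,1,1,1,1,1,1,1,1,1,1,1
1,1,1,1,1,1,1,1,1,1,1,1,1,1,1,1,1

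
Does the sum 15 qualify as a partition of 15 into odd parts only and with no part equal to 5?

Yes

The parts sum to 15, and the condition 'every summand is odd' holds; the condition 'no summand equals 5' holds.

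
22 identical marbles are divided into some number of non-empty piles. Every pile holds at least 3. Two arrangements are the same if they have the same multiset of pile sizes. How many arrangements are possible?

73

There are 73 such partitions.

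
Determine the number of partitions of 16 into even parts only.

22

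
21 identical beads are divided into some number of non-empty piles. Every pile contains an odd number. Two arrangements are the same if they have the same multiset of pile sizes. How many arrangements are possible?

76

A full systematic count gives 76.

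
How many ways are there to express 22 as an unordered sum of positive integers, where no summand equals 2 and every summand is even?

The partitions of 22 that satisfy the conditions:
22
18, 4
16, 6
14, 8
14, 4, 4
12, 10
12, 6, 4
10, 8, 4
10, 6, 6
10, 4, 4, 4
8, 8, 6
8, 6, 4, 4
6, 6, 6, 4
6, 4, 4, 4, 4
That's 14 in total.

14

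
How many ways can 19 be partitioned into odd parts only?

There are too many to list fully; the first 12 (by largest part) are:
19
17, 1, 1
15, 3, 1
15, 1, 1, 1, 1
13, 5, 1
13, 3, 3
13, 3, 1, 1, 1
13, 1, 1, 1, 1, 1, 1
11, 7, 1
11, 5, 3
11, 5, 1, 1, 1
11, 3, 3, 1, 1
…and 42 more, for 54 total.

54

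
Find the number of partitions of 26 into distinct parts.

Direct enumeration gives 165 partitions.

165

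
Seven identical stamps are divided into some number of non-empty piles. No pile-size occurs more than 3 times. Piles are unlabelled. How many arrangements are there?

The partitions of 7 that satisfy the conditions:
7
6+1
5+2
5+1+1
4+3
4+2+1
4+1+1+1
3+3+1
3+2+2
3+2+1+1
2+2+2+1
2+2+1+1+1

12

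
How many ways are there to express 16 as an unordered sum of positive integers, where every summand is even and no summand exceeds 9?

The partitions of 16 that satisfy the conditions:
8+8
8+6+2
8+4+4
8+4+2+2
8+2+2+2+2
6+6+4
6+6+2+2
6+4+4+2
6+4+2+2+2
6+2+2+2+2+2
4+4+4+4
4+4+4+2+2
4+4+2+2+2+2
4+2+2+2+2+2+2
2+2+2+2+2+2+2+2
That's 15 in total.

15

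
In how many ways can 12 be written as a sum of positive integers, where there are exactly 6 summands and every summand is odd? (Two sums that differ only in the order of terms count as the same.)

Listing the qualifying partitions of 12:
7 + 1 + 1 + 1 + 1 + 1
5 + 3 + 1 + 1 + 1 + 1
3 + 3 + 3 + 1 + 1 + 1

3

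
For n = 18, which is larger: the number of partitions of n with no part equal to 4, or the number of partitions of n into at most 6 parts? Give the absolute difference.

51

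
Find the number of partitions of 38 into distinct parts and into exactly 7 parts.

There are too many to list fully; the first 12 (by largest part) are:
17,6,5,4,3,2,1
16,7,5,4,3,2,1
15,8,5,4,3,2,1
15,7,6,4,3,2,1
14,9,5,4,3,2,1
14,8,6,4,3,2,1
14,7,6,5,3,2,1
13,10,5,4,3,2,1
13,9,6,4,3,2,1
13,8,7,4,3,2,1
13,8,6,5,3,2,1
13,7,6,5,4,2,1
…and 26 more, for 38 total.

38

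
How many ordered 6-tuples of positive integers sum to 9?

56

By stars and bars with positive parts, the count is C(8,5) = 56.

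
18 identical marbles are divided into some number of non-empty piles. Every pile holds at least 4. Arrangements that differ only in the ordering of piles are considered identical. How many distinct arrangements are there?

Enumerating:
18
14, 4
13, 5
12, 6
11, 7
10, 8
10, 4, 4
9, 9
9, 5, 4
8, 6, 4
8, 5, 5
7, 7, 4
7, 6, 5
6, 6, 6
6, 4, 4, 4
5, 5, 4, 4

16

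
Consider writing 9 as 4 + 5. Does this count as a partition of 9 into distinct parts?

The parts sum to 9, and the condition 'all summands are distinct' holds.

Yes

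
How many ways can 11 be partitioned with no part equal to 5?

45

A partial list (first 12 by largest part):
11
10,1
9,2
9,1,1
8,3
8,2,1
8,1,1,1
7,4
7,3,1
7,2,2
7,2,1,1
7,1,1,1,1
…and 33 more, for 45 total.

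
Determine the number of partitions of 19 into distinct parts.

A partial list (first 12 by largest part):
19
18,1
17,2
16,3
16,2,1
15,4
15,3,1
14,5
14,4,1
14,3,2
13,6
13,5,1
…and 42 more, for 54 total.

54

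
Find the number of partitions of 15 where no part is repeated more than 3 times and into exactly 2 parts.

Listing the qualifying partitions of 15:
14+1
13+2
12+3
11+4
10+5
9+6
8+7
Counting gives 7.

7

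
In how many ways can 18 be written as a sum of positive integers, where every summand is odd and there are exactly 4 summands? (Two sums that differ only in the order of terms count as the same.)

11

They are:
1 + 1 + 1 + 15
1 + 1 + 3 + 13
1 + 1 + 5 + 11
1 + 3 + 3 + 11
1 + 1 + 7 + 9
1 + 3 + 5 + 9
3 + 3 + 3 + 9
1 + 3 + 7 + 7
1 + 5 + 5 + 7
3 + 3 + 5 + 7
3 + 5 + 5 + 5
Counting gives 11.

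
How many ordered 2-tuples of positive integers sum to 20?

19

Place 1 bars in the 19 internal gaps of a row of 20 dots: C(19,1) = 19.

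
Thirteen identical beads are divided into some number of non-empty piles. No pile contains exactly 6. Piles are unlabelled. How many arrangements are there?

There are 86 such partitions.

86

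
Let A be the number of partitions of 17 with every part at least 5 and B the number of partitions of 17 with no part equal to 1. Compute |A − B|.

59

Partitions of 17 with every part at least 5: 7.
Partitions of 17 with no part equal to 1: 66.
|7 − 66| = 59.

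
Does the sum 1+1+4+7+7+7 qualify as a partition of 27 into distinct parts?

The parts sum to 27, and the condition 'all summands are distinct' is violated.

No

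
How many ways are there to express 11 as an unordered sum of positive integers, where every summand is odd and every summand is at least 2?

2

Listing the qualifying partitions of 11:
11
5+3+3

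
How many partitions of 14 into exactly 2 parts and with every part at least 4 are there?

Enumerating:
10 + 4
9 + 5
8 + 6
7 + 7
That's 4 in total.

4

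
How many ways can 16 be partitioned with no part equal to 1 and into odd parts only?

The partitions of 16 that satisfy the conditions:
3,13
5,11
7,9
3,3,3,7
3,3,5,5

5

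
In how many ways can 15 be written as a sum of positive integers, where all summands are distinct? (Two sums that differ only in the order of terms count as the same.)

A partial list (first 12 by largest part):
15
14 + 1
13 + 2
12 + 3
12 + 2 + 1
11 + 4
11 + 3 + 1
10 + 5
10 + 4 + 1
10 + 3 + 2
9 + 6
9 + 5 + 1
…and 15 more, for 27 total.

27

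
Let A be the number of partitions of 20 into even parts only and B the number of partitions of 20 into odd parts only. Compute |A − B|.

22

Partitions of 20 into even parts only: 42.
Partitions of 20 into odd parts only: 64.
|42 − 64| = 22.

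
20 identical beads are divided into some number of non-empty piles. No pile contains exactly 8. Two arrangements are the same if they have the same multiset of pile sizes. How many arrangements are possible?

550

Enumerating by decreasing first part gives 550 partitions in all.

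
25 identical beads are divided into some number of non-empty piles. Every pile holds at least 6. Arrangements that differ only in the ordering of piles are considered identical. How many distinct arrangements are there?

Enumerating:
25
19+6
18+7
17+8
16+9
15+10
14+11
13+12
13+6+6
12+7+6
11+8+6
11+7+7
10+9+6
10+8+7
9+9+7
9+8+8
7+6+6+6
Counting gives 17.

17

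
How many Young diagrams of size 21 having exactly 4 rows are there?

There are 72 such partitions.

72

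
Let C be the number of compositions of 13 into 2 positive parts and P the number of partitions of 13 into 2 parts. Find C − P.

6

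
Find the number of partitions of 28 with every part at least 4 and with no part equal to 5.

61

A partial list (first 12 by largest part):
28
24,4
22,6
21,7
20,8
20,4,4
19,9
18,10
18,6,4
17,11
17,7,4
16,12
…and 49 more, for 61 total.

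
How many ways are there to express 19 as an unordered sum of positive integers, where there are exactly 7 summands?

65

There are too many to list fully; the first 12 (by largest part) are:
13,1,1,1,1,1,1
12,2,1,1,1,1,1
11,3,1,1,1,1,1
11,2,2,1,1,1,1
10,4,1,1,1,1,1
10,3,2,1,1,1,1
10,2,2,2,1,1,1
9,5,1,1,1,1,1
9,4,2,1,1,1,1
9,3,3,1,1,1,1
9,3,2,2,1,1,1
9,2,2,2,2,1,1
…and 53 more, for 65 total.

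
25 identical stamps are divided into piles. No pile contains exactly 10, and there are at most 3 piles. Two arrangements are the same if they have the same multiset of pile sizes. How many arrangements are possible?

57

There are too many to list fully; the first 12 (by largest part) are:
25
24, 1
23, 2
23, 1, 1
22, 3
22, 2, 1
21, 4
21, 3, 1
21, 2, 2
20, 5
20, 4, 1
20, 3, 2
…and 45 more, for 57 total.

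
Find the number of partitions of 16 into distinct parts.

There are too many to list fully; the first 12 (by largest part) are:
16
15 + 1
14 + 2
13 + 3
13 + 2 + 1
12 + 4
12 + 3 + 1
11 + 5
11 + 4 + 1
11 + 3 + 2
10 + 6
10 + 5 + 1
…and 20 more, for 32 total.

32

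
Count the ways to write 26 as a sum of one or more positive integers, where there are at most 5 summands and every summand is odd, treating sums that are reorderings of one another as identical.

34

There are too many to list fully; the first 12 (by largest part) are:
25+1
23+3
23+1+1+1
21+5
21+3+1+1
19+7
19+5+1+1
19+3+3+1
17+9
17+7+1+1
17+5+3+1
17+3+3+3
…and 22 more, for 34 total.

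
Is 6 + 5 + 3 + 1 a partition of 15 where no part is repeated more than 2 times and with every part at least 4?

No

The parts sum to 15, and the condition 'every summand is at least 4' is violated.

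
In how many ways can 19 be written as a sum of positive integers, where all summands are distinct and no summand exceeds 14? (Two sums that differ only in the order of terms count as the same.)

There are too many to list fully; the first 12 (by largest part) are:
14+5
14+4+1
14+3+2
13+6
13+5+1
13+4+2
13+3+2+1
12+7
12+6+1
12+5+2
12+4+3
12+4+2+1
…and 35 more, for 47 total.

47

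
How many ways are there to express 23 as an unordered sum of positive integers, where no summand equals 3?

There are 628 such partitions.

628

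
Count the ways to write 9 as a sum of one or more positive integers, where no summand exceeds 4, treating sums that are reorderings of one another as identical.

The partitions of 9 that satisfy the conditions:
4 + 4 + 1
4 + 3 + 2
4 + 3 + 1 + 1
4 + 2 + 2 + 1
4 + 2 + 1 + 1 + 1
4 + 1 + 1 + 1 + 1 + 1
3 + 3 + 3
3 + 3 + 2 + 1
3 + 3 + 1 + 1 + 1
3 + 2 + 2 + 2
3 + 2 + 2 + 1 + 1
3 + 2 + 1 + 1 + 1 + 1
3 + 1 + 1 + 1 + 1 + 1 + 1
2 + 2 + 2 + 2 + 1
2 + 2 + 2 + 1 + 1 + 1
2 + 2 + 1 + 1 + 1 + 1 + 1
2 + 1 + 1 + 1 + 1 + 1 + 1 + 1
1 + 1 + 1 + 1 + 1 + 1 + 1 + 1 + 1

18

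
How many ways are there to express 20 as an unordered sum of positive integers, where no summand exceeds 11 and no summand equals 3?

282

Direct enumeration gives 282 partitions.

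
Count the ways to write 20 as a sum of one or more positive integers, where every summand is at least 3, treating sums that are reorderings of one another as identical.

A partial list (first 12 by largest part):
20
17, 3
16, 4
15, 5
14, 6
14, 3, 3
13, 7
13, 4, 3
12, 8
12, 5, 3
12, 4, 4
11, 9
…and 37 more, for 49 total.

49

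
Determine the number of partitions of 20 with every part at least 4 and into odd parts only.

4

The partitions of 20 that satisfy the conditions:
15, 5
13, 7
11, 9
5, 5, 5, 5
That's 4 in total.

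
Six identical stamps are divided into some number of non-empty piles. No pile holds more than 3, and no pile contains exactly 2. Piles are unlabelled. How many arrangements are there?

They are:
3+3
1+1+1+3
1+1+1+1+1+1
That's 3 in total.

3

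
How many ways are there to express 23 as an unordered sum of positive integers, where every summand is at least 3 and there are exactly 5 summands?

18

Enumerating:
3+3+3+3+11
3+3+3+4+10
3+3+3+5+9
3+3+4+4+9
3+3+3+6+8
3+3+4+5+8
3+4+4+4+8
3+3+3+7+7
3+3+4+6+7
3+3+5+5+7
3+4+4+5+7
4+4+4+4+7
3+3+5+6+6
3+4+4+6+6
3+4+5+5+6
4+4+4+5+6
3+5+5+5+5
4+4+5+5+5
That's 18 in total.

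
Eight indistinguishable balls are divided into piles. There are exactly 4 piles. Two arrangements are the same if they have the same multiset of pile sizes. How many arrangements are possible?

They are:
5,1,1,1
4,2,1,1
3,3,1,1
3,2,2,1
2,2,2,2
That's 5 in total.

5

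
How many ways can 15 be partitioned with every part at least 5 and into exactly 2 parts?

3

The partitions of 15 that satisfy the conditions:
10 + 5
9 + 6
8 + 7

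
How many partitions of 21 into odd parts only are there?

76

A full systematic count gives 76.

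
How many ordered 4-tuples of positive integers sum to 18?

680

Equivalently, choose which 3 of the 17 gaps become plus signs: C(17,3) = 680.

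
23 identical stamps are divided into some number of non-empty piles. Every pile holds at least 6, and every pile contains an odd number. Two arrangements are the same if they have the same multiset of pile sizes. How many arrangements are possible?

Listing the qualifying partitions of 23:
23
9, 7, 7

2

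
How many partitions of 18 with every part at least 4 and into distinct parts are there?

9

They are:
18
4, 14
5, 13
6, 12
7, 11
8, 10
4, 5, 9
4, 6, 8
5, 6, 7
Counting gives 9.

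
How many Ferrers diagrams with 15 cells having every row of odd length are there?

27

There are too many to list fully; the first 12 (by largest part) are:
15
13 + 1 + 1
11 + 3 + 1
11 + 1 + 1 + 1 + 1
9 + 5 + 1
9 + 3 + 3
9 + 3 + 1 + 1 + 1
9 + 1 + 1 + 1 + 1 + 1 + 1
7 + 7 + 1
7 + 5 + 3
7 + 5 + 1 + 1 + 1
7 + 3 + 3 + 1 + 1
…and 15 more, for 27 total.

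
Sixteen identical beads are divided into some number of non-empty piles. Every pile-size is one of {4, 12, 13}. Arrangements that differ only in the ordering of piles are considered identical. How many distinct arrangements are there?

Enumerating:
12+4
4+4+4+4
Counting gives 2.

2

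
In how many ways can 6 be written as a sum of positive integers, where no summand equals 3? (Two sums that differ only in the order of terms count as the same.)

The partitions of 6 that satisfy the conditions:
6
5,1
4,2
4,1,1
2,2,2
2,2,1,1
2,1,1,1,1
1,1,1,1,1,1

8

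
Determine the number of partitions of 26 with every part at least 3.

Counting exhaustively, 158 partitions satisfy the conditions.

158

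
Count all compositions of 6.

The number of compositions of n is 2^(n−1); here 2^5 = 32.

32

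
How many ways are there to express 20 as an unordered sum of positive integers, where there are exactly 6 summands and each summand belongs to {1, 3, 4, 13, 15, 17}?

4

Listing the qualifying partitions of 20:
15 + 1 + 1 + 1 + 1 + 1
13 + 3 + 1 + 1 + 1 + 1
4 + 4 + 4 + 4 + 3 + 1
4 + 4 + 3 + 3 + 3 + 3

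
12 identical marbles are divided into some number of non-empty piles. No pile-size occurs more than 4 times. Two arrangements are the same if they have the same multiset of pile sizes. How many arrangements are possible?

A partial list (first 12 by largest part):
12
11,1
10,2
10,1,1
9,3
9,2,1
9,1,1,1
8,4
8,3,1
8,2,2
8,2,1,1
8,1,1,1,1
…and 48 more, for 60 total.

60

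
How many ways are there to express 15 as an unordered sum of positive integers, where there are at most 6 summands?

Enumerating by decreasing first part gives 110 partitions in all.

110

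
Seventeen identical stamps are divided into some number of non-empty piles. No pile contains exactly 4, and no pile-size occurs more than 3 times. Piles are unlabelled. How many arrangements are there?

Enumerating by decreasing first part gives 103 partitions in all.

103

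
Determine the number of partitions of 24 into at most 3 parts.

61

There are too many to list fully; the first 12 (by largest part) are:
24
23+1
22+2
22+1+1
21+3
21+2+1
20+4
20+3+1
20+2+2
19+5
19+4+1
19+3+2
…and 49 more, for 61 total.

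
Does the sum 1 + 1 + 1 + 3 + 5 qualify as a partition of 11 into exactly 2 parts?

No

The parts sum to 11, and the condition 'there are exactly 2 summands' is violated.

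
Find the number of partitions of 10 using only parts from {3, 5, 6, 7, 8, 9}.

2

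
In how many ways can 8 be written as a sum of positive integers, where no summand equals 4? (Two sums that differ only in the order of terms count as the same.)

17

Listing the qualifying partitions of 8:
8
7+1
6+2
6+1+1
5+3
5+2+1
5+1+1+1
3+3+2
3+3+1+1
3+2+2+1
3+2+1+1+1
3+1+1+1+1+1
2+2+2+2
2+2+2+1+1
2+2+1+1+1+1
2+1+1+1+1+1+1
1+1+1+1+1+1+1+1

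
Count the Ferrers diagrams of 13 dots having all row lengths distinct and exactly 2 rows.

6

They are:
12 + 1
11 + 2
10 + 3
9 + 4
8 + 5
7 + 6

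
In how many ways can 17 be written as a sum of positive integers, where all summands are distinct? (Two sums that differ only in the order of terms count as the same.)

38

A partial list (first 12 by largest part):
17
16 + 1
15 + 2
14 + 3
14 + 2 + 1
13 + 4
13 + 3 + 1
12 + 5
12 + 4 + 1
12 + 3 + 2
11 + 6
11 + 5 + 1
…and 26 more, for 38 total.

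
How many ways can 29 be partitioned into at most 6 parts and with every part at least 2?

Counting exhaustively, 517 partitions satisfy the conditions.

517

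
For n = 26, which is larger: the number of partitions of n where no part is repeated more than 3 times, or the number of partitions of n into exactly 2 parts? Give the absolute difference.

1047

Partitions of 26 where no part is repeated more than 3 times: 1060.
Partitions of 26 into exactly 2 parts: 13.
|1060 − 13| = 1047.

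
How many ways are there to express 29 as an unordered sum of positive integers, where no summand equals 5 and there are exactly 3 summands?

58

A partial list (first 12 by largest part):
27,1,1
26,2,1
25,3,1
25,2,2
24,4,1
24,3,2
23,4,2
23,3,3
22,6,1
22,4,3
21,7,1
21,6,2
…and 46 more, for 58 total.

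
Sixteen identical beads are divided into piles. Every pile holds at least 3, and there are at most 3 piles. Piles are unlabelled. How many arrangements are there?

15

The partitions of 16 that satisfy the conditions:
16
13+3
12+4
11+5
10+6
10+3+3
9+7
9+4+3
8+8
8+5+3
8+4+4
7+6+3
7+5+4
6+6+4
6+5+5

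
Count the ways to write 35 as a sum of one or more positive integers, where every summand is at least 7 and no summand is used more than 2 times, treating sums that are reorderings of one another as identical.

A partial list (first 12 by largest part):
35
28, 7
27, 8
26, 9
25, 10
24, 11
23, 12
22, 13
21, 14
21, 7, 7
20, 15
20, 8, 7
…and 32 more, for 44 total.

44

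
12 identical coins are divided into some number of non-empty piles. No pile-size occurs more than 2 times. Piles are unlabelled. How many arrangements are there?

A partial list (first 12 by largest part):
12
1,11
2,10
1,1,10
3,9
1,2,9
4,8
1,3,8
2,2,8
1,1,2,8
5,7
1,4,7
…and 24 more, for 36 total.

36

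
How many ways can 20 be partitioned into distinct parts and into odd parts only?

7

Enumerating:
19, 1
17, 3
15, 5
13, 7
11, 9
11, 5, 3, 1
9, 7, 3, 1
That's 7 in total.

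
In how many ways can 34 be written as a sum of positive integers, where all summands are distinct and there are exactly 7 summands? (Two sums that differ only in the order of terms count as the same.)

The partitions of 34 that satisfy the conditions:
13+6+5+4+3+2+1
12+7+5+4+3+2+1
11+8+5+4+3+2+1
11+7+6+4+3+2+1
10+9+5+4+3+2+1
10+8+6+4+3+2+1
10+7+6+5+3+2+1
9+8+7+4+3+2+1
9+8+6+5+3+2+1
9+7+6+5+4+2+1
8+7+6+5+4+3+1

11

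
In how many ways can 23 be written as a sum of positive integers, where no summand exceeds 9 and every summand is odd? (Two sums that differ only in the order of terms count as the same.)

65

A partial list (first 12 by largest part):
5+9+9
1+1+3+9+9
1+1+1+1+1+9+9
7+7+9
1+1+5+7+9
1+3+3+7+9
1+1+1+1+3+7+9
1+1+1+1+1+1+1+7+9
1+3+5+5+9
1+1+1+1+5+5+9
3+3+3+5+9
1+1+1+3+3+5+9
…and 53 more, for 65 total.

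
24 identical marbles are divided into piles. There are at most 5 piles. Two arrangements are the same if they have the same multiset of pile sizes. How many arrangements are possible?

There are 333 such partitions.

333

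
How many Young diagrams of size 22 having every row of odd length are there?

Direct enumeration gives 89 partitions.

89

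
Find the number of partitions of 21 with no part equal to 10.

736

Counting exhaustively, 736 partitions satisfy the conditions.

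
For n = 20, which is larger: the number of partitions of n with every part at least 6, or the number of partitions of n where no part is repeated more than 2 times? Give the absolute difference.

Partitions of 20 with every part at least 6: 8.
Partitions of 20 where no part is repeated more than 2 times: 202.
|8 − 202| = 194.

194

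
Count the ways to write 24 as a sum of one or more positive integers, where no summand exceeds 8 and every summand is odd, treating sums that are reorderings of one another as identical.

51

A partial list (first 12 by largest part):
7, 7, 7, 3
7, 7, 7, 1, 1, 1
7, 7, 5, 5
7, 7, 5, 3, 1, 1
7, 7, 5, 1, 1, 1, 1, 1
7, 7, 3, 3, 3, 1
7, 7, 3, 3, 1, 1, 1, 1
7, 7, 3, 1, 1, 1, 1, 1, 1, 1
7, 7, 1, 1, 1, 1, 1, 1, 1, 1, 1, 1
7, 5, 5, 5, 1, 1
7, 5, 5, 3, 3, 1
7, 5, 5, 3, 1, 1, 1, 1
…and 39 more, for 51 total.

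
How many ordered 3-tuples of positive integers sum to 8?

A composition of 8 into 3 positive parts is chosen by placing 2 dividers among the 7 gaps between 8 units: C(7,2) = 21.

21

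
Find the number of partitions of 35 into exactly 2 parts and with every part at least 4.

Listing the qualifying partitions of 35:
31 + 4
30 + 5
29 + 6
28 + 7
27 + 8
26 + 9
25 + 10
24 + 11
23 + 12
22 + 13
21 + 14
20 + 15
19 + 16
18 + 17
Counting gives 14.

14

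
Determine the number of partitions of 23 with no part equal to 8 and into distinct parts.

82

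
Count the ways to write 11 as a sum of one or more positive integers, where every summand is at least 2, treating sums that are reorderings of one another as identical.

Enumerating:
11
2, 9
3, 8
4, 7
2, 2, 7
5, 6
2, 3, 6
2, 4, 5
3, 3, 5
2, 2, 2, 5
3, 4, 4
2, 2, 3, 4
2, 3, 3, 3
2, 2, 2, 2, 3

14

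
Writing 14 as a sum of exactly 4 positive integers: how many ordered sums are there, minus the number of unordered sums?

Ordered (compositions into 4 parts): C(13,3) = 286.
Unordered (partitions into 4 parts): 23.
Difference: 286 − 23 = 263.

263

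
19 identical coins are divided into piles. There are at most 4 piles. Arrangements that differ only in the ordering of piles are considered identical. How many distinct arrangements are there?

94

Enumerating by decreasing first part gives 94 partitions in all.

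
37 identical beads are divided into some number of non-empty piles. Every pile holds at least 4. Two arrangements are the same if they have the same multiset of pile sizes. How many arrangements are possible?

427

Systematic enumeration (by largest part, then next-largest, …) yields 427.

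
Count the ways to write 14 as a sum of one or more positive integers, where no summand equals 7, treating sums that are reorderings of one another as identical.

120

Counting exhaustively, 120 partitions satisfy the conditions.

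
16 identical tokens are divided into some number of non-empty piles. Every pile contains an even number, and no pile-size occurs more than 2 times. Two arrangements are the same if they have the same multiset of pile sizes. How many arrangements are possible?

13

Listing the qualifying partitions of 16:
16
14+2
12+4
12+2+2
10+6
10+4+2
8+8
8+6+2
8+4+4
8+4+2+2
6+6+4
6+6+2+2
6+4+4+2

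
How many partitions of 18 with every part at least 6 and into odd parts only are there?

2

They are:
11,7
9,9
That's 2 in total.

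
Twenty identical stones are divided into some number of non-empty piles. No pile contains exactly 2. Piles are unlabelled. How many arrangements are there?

Counting exhaustively, 242 partitions satisfy the conditions.

242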